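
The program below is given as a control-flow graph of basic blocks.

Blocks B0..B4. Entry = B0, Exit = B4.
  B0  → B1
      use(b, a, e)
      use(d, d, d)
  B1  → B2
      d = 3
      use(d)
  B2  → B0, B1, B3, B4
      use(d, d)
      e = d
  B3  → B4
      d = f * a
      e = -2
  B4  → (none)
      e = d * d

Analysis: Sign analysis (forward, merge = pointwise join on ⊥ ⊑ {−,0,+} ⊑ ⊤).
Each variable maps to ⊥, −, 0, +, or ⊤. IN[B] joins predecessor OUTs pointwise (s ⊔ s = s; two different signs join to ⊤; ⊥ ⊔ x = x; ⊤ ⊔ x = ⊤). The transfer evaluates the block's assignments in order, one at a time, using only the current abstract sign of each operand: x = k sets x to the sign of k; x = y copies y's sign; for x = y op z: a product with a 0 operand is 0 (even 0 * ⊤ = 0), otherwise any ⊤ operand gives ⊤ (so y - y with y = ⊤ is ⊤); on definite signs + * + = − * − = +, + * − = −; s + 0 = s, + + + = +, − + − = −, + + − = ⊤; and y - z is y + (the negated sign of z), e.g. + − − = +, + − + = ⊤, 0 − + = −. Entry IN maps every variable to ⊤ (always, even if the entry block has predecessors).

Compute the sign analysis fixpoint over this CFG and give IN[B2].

Fixpoint table:
  B0: | IN=(all ⊤) | OUT=(all ⊤)
  B1: | IN=(all ⊤) | OUT={d:+; rest ⊤}
  B2: | IN={d:+; rest ⊤} | OUT={d:+, e:+; rest ⊤}
  B3: | IN={d:+, e:+; rest ⊤} | OUT={e:-; rest ⊤}
  B4: | IN=(all ⊤) | OUT=(all ⊤)

Merge at B2: IN[B2] = OUT[B1] = {a: ⊤, b: ⊤, c: ⊤, d: +, e: ⊤, f: ⊤}

Answer: {a: ⊤, b: ⊤, c: ⊤, d: +, e: ⊤, f: ⊤}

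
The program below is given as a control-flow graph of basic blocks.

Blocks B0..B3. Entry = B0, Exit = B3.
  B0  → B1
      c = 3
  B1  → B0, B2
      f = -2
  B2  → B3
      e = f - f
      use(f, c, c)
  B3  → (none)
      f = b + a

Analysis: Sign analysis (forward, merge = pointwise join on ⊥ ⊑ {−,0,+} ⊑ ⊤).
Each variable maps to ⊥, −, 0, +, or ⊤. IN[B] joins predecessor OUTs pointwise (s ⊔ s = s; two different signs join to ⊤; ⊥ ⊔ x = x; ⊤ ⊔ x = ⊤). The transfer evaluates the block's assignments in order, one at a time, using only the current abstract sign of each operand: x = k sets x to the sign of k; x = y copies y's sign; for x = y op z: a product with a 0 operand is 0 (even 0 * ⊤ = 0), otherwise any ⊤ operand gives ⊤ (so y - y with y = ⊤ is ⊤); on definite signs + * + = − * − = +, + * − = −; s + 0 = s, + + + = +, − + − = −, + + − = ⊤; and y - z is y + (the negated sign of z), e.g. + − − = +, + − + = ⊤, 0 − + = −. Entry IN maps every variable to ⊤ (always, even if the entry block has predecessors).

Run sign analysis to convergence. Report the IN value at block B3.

Per-block solution:
  B0:  IN=(all ⊤)  OUT={c:+; rest ⊤}
  B1:  IN={c:+; rest ⊤}  OUT={c:+, f:-; rest ⊤}
  B2:  IN={c:+, f:-; rest ⊤}  OUT={c:+, f:-; rest ⊤}
  B3:  IN={c:+, f:-; rest ⊤}  OUT={c:+; rest ⊤}

Merge at B3: IN[B3] = OUT[B2] = {a: ⊤, b: ⊤, c: +, d: ⊤, e: ⊤, f: -}

Answer: {a: ⊤, b: ⊤, c: +, d: ⊤, e: ⊤, f: -}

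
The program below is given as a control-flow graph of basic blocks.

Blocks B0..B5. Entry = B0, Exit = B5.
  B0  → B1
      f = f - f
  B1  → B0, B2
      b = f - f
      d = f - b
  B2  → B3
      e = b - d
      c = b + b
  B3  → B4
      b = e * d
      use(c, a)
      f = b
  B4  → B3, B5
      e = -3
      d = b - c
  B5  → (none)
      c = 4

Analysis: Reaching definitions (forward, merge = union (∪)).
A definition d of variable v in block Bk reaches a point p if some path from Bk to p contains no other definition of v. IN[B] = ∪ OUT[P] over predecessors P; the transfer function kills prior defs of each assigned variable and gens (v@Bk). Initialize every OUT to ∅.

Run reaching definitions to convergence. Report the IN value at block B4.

Answer: {b@B3, c@B2, d@B1, d@B4, e@B2, e@B4, f@B3}

Working:
Converged values:
  B0:  IN={b@B1, d@B1, f@B0}  OUT={b@B1, d@B1, f@B0}
  B1:  IN={b@B1, d@B1, f@B0}  OUT={b@B1, d@B1, f@B0}
  B2:  IN={b@B1, d@B1, f@B0}  OUT={b@B1, c@B2, d@B1, e@B2, f@B0}
  B3:  IN={b@B1, b@B3, c@B2, d@B1, d@B4, e@B2, e@B4, f@B0, f@B3}  OUT={b@B3, c@B2, d@B1, d@B4, e@B2, e@B4, f@B3}
  B4:  IN={b@B3, c@B2, d@B1, d@B4, e@B2, e@B4, f@B3}  OUT={b@B3, c@B2, d@B4, e@B4, f@B3}
  B5:  IN={b@B3, c@B2, d@B4, e@B4, f@B3}  OUT={b@B3, c@B5, d@B4, e@B4, f@B3}

Merge at B4: IN[B4] = OUT[B3] = {b@B3, c@B2, d@B1, d@B4, e@B2, e@B4, f@B3}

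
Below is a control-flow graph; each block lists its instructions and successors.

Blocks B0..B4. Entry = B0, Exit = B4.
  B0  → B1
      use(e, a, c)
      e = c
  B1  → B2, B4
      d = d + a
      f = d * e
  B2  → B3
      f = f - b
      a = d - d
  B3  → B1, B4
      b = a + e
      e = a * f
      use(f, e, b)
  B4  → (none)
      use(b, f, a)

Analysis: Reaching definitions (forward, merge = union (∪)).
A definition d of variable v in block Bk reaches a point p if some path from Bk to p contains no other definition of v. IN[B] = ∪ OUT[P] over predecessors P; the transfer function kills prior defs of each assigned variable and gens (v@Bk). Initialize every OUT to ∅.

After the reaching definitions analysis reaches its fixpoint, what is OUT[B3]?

Answer: {a@B2, b@B3, d@B1, e@B3, f@B2}

Working:
Fixpoint table:
  B0: | IN={} | OUT={e@B0}
  B1: | IN={a@B2, b@B3, d@B1, e@B0, e@B3, f@B2} | OUT={a@B2, b@B3, d@B1, e@B0, e@B3, f@B1}
  B2: | IN={a@B2, b@B3, d@B1, e@B0, e@B3, f@B1} | OUT={a@B2, b@B3, d@B1, e@B0, e@B3, f@B2}
  B3: | IN={a@B2, b@B3, d@B1, e@B0, e@B3, f@B2} | OUT={a@B2, b@B3, d@B1, e@B3, f@B2}
  B4: | IN={a@B2, b@B3, d@B1, e@B0, e@B3, f@B1, f@B2} | OUT={a@B2, b@B3, d@B1, e@B0, e@B3, f@B1, f@B2}

Merge at B3: IN[B3] = OUT[B2] = {a@B2, b@B3, d@B1, e@B0, e@B3, f@B2}
Applying B3's transfer function to that IN value gives OUT[B3] (row B3 above).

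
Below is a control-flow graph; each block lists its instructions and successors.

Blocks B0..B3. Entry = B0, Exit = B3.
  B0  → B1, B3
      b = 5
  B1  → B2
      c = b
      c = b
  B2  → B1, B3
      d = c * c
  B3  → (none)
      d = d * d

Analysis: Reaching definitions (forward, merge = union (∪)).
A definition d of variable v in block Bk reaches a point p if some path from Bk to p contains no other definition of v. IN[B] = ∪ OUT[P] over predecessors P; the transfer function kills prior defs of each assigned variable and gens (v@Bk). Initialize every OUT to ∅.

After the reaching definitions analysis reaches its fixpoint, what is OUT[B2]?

Answer: {b@B0, c@B1, d@B2}

Trace:
Fixpoint table:
  B0:   IN={}   OUT={b@B0}
  B1:   IN={b@B0, c@B1, d@B2}   OUT={b@B0, c@B1, d@B2}
  B2:   IN={b@B0, c@B1, d@B2}   OUT={b@B0, c@B1, d@B2}
  B3:   IN={b@B0, c@B1, d@B2}   OUT={b@B0, c@B1, d@B3}

Merge at B2: IN[B2] = OUT[B1] = {b@B0, c@B1, d@B2}
Applying B2's transfer function to that IN value gives OUT[B2] (row B2 above).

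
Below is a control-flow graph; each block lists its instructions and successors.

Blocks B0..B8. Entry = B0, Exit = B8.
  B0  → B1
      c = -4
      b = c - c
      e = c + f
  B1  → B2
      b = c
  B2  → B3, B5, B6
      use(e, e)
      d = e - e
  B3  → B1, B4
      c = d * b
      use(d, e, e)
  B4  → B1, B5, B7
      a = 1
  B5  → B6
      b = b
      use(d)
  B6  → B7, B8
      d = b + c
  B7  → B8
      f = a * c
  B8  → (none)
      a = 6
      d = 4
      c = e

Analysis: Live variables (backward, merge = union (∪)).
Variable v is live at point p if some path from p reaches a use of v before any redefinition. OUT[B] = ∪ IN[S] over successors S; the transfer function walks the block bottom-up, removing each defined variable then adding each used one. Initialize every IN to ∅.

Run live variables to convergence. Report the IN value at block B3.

Per-block solution:
  B0: | IN={a, f} | OUT={a, c, e}
  B1: | IN={a, c, e} | OUT={a, b, c, e}
  B2: | IN={a, b, c, e} | OUT={a, b, c, d, e}
  B3: | IN={a, b, d, e} | OUT={a, b, c, d, e}
  B4: | IN={b, c, d, e} | OUT={a, b, c, d, e}
  B5: | IN={a, b, c, d, e} | OUT={a, b, c, e}
  B6: | IN={a, b, c, e} | OUT={a, c, e}
  B7: | IN={a, c, e} | OUT={e}
  B8: | IN={e} | OUT={}

Merge at B3: OUT[B3] = IN[B1] ⊔ IN[B4] = {a, b, c, d, e}
Applying B3's transfer function to that OUT value gives IN[B3] (row B3 above).

Answer: {a, b, d, e}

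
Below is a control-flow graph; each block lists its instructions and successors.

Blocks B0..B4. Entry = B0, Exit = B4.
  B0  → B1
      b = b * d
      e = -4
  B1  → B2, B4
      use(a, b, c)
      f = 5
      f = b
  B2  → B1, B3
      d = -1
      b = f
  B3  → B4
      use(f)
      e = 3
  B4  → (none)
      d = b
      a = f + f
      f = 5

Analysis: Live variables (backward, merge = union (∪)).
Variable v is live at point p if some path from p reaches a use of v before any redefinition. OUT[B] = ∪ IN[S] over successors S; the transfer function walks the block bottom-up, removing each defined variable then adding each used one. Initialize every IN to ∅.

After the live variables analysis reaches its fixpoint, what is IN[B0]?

Per-block solution:
  B0:  IN={a, b, c, d}  OUT={a, b, c}
  B1:  IN={a, b, c}  OUT={a, b, c, f}
  B2:  IN={a, c, f}  OUT={a, b, c, f}
  B3:  IN={b, f}  OUT={b, f}
  B4:  IN={b, f}  OUT={}

Merge at B0: OUT[B0] = IN[B1] = {a, b, c}
Applying B0's transfer function to that OUT value gives IN[B0] (row B0 above).

Answer: {a, b, c, d}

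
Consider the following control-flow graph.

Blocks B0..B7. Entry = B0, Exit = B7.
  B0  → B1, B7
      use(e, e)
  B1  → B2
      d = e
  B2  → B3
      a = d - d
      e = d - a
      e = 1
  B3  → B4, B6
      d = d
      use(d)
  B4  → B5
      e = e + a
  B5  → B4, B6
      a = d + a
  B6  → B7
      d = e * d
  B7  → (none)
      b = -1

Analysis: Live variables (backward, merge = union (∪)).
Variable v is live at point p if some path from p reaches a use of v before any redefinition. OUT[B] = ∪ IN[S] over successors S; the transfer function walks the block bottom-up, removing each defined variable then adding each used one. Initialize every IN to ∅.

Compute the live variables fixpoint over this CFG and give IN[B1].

Answer: {e}

Working:
Fixpoint table:
  B0:  IN={e}  OUT={e}
  B1:  IN={e}  OUT={d}
  B2:  IN={d}  OUT={a, d, e}
  B3:  IN={a, d, e}  OUT={a, d, e}
  B4:  IN={a, d, e}  OUT={a, d, e}
  B5:  IN={a, d, e}  OUT={a, d, e}
  B6:  IN={d, e}  OUT={}
  B7:  IN={}  OUT={}

Merge at B1: OUT[B1] = IN[B2] = {d}
Applying B1's transfer function to that OUT value gives IN[B1] (row B1 above).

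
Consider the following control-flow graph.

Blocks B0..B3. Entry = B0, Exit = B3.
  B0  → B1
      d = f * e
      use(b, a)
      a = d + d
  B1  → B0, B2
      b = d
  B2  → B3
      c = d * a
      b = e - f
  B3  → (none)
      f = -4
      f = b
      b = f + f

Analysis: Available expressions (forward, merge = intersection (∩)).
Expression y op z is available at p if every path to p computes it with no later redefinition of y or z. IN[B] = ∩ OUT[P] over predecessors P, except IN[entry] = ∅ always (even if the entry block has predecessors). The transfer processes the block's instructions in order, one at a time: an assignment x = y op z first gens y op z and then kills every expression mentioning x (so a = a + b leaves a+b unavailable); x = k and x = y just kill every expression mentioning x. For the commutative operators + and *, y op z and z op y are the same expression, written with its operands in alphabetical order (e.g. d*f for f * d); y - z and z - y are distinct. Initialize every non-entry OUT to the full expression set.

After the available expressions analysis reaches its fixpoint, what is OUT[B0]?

Per-block solution:
  B0:   IN={}   OUT={d+d, e*f}
  B1:   IN={d+d, e*f}   OUT={d+d, e*f}
  B2:   IN={d+d, e*f}   OUT={a*d, d+d, e*f, e-f}
  B3:   IN={a*d, d+d, e*f, e-f}   OUT={a*d, d+d, f+f}

Merge at B0 (entry node, so the boundary value {} is joined with the incoming edge(s)): IN[B0] = {} ∩ OUT[B1] = {}
Applying B0's transfer function to that IN value gives OUT[B0] (row B0 above).

Answer: {d+d, e*f}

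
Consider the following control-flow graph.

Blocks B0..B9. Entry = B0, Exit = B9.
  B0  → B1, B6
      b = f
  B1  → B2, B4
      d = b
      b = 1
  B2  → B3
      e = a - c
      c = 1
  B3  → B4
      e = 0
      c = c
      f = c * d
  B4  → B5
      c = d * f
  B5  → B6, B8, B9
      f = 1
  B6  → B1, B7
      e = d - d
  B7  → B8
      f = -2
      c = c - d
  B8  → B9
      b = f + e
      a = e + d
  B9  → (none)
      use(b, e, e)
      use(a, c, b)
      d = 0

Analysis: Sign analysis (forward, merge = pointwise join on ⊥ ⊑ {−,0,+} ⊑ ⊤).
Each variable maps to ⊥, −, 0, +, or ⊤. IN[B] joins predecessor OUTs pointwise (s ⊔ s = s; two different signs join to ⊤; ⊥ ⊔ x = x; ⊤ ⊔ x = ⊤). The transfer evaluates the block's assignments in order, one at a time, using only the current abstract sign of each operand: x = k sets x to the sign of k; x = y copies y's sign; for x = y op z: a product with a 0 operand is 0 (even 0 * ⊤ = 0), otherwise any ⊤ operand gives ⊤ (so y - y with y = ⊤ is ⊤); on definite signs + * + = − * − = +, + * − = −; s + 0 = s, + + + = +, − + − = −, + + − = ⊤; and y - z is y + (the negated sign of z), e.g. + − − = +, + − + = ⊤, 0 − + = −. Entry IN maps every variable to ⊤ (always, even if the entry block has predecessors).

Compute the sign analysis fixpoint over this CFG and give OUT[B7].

Per-block solution:
  B0:   IN=(all ⊤)   OUT=(all ⊤)
  B1:   IN=(all ⊤)   OUT={b:+; rest ⊤}
  B2:   IN={b:+; rest ⊤}   OUT={b:+, c:+; rest ⊤}
  B3:   IN={b:+, c:+; rest ⊤}   OUT={b:+, c:+, e:0; rest ⊤}
  B4:   IN={b:+; rest ⊤}   OUT={b:+; rest ⊤}
  B5:   IN={b:+; rest ⊤}   OUT={b:+, f:+; rest ⊤}
  B6:   IN=(all ⊤)   OUT=(all ⊤)
  B7:   IN=(all ⊤)   OUT={f:-; rest ⊤}
  B8:   IN=(all ⊤)   OUT=(all ⊤)
  B9:   IN=(all ⊤)   OUT={d:0; rest ⊤}

Merge at B7: IN[B7] = OUT[B6] = {a: ⊤, b: ⊤, c: ⊤, d: ⊤, e: ⊤, f: ⊤}
Applying B7's transfer function to that IN value gives OUT[B7] (row B7 above).

Answer: {a: ⊤, b: ⊤, c: ⊤, d: ⊤, e: ⊤, f: -}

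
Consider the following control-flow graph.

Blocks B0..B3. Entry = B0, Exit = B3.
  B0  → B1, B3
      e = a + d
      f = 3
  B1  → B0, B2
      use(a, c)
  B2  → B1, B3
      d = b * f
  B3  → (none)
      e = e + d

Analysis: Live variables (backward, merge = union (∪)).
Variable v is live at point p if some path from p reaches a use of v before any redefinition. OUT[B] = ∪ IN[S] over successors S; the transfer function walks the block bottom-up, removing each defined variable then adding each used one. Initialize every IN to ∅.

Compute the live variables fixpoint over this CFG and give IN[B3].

Answer: {d, e}

Derivation:
Fixpoint table:
  B0:   IN={a, b, c, d}   OUT={a, b, c, d, e, f}
  B1:   IN={a, b, c, d, e, f}   OUT={a, b, c, d, e, f}
  B2:   IN={a, b, c, e, f}   OUT={a, b, c, d, e, f}
  B3:   IN={d, e}   OUT={}

B3 is the boundary node: OUT[B3] = {}
Applying B3's transfer function to that OUT value gives IN[B3] (row B3 above).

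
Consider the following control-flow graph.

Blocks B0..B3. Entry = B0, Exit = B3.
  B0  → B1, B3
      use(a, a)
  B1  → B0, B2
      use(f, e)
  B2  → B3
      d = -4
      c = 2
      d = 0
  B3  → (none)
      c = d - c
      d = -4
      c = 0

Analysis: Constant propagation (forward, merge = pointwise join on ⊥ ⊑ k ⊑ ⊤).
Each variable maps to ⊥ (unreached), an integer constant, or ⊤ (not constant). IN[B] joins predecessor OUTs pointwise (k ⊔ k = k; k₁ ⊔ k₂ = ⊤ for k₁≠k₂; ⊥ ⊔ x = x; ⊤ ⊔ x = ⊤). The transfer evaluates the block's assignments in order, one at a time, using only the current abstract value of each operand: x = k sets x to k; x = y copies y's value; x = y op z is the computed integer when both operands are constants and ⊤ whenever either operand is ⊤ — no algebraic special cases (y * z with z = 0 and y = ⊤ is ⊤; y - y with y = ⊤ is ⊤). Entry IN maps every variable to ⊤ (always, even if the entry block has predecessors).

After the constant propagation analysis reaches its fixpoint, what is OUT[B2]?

Fixpoint table:
  B0:  IN=(all ⊤)  OUT=(all ⊤)
  B1:  IN=(all ⊤)  OUT=(all ⊤)
  B2:  IN=(all ⊤)  OUT={c:2, d:0; rest ⊤}
  B3:  IN=(all ⊤)  OUT={c:0, d:-4; rest ⊤}

Merge at B2: IN[B2] = OUT[B1] = {a: ⊤, b: ⊤, c: ⊤, d: ⊤, e: ⊤, f: ⊤}
Applying B2's transfer function to that IN value gives OUT[B2] (row B2 above).

Answer: {a: ⊤, b: ⊤, c: 2, d: 0, e: ⊤, f: ⊤}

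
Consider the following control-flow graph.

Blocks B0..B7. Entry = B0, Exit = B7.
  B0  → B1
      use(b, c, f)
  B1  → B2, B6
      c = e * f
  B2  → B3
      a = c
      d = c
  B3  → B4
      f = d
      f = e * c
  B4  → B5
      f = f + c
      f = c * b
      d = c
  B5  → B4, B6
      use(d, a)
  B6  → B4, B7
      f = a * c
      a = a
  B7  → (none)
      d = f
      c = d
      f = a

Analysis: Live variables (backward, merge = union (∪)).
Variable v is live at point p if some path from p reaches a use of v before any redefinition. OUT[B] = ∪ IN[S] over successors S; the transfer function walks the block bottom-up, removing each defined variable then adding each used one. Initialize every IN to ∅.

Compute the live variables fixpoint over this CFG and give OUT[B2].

Per-block solution:
  B0:  IN={a, b, c, e, f}  OUT={a, b, e, f}
  B1:  IN={a, b, e, f}  OUT={a, b, c, e}
  B2:  IN={b, c, e}  OUT={a, b, c, d, e}
  B3:  IN={a, b, c, d, e}  OUT={a, b, c, f}
  B4:  IN={a, b, c, f}  OUT={a, b, c, d, f}
  B5:  IN={a, b, c, d, f}  OUT={a, b, c, f}
  B6:  IN={a, b, c}  OUT={a, b, c, f}
  B7:  IN={a, f}  OUT={}

Merge at B2: OUT[B2] = IN[B3] = {a, b, c, d, e}

Answer: {a, b, c, d, e}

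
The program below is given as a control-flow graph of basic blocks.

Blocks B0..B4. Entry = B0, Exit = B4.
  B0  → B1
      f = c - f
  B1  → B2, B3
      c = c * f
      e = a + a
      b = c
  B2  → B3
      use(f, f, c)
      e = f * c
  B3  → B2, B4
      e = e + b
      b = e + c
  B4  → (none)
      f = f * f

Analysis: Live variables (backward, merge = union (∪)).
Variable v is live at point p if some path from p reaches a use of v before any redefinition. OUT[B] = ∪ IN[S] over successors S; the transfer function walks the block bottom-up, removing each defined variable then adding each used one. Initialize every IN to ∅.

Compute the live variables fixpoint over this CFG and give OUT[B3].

Answer: {b, c, f}

Working:
Converged values:
  B0:   IN={a, c, f}   OUT={a, c, f}
  B1:   IN={a, c, f}   OUT={b, c, e, f}
  B2:   IN={b, c, f}   OUT={b, c, e, f}
  B3:   IN={b, c, e, f}   OUT={b, c, f}
  B4:   IN={f}   OUT={}

Merge at B3: OUT[B3] = IN[B2] ⊔ IN[B4] = {b, c, f}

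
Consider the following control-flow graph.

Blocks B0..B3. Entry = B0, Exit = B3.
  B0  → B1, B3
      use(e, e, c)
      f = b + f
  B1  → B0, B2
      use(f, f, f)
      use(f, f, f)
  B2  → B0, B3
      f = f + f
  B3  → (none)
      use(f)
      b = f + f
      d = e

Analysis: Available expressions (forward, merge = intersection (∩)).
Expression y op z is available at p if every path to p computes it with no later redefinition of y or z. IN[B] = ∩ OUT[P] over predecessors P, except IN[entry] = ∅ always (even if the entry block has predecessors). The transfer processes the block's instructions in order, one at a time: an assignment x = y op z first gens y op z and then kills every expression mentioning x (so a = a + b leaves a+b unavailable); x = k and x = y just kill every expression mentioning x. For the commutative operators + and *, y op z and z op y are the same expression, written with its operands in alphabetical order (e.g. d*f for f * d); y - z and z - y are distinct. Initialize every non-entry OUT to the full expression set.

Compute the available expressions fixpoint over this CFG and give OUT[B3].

Answer: {f+f}

Derivation:
Converged values:
  B0: | IN={} | OUT={}
  B1: | IN={} | OUT={}
  B2: | IN={} | OUT={}
  B3: | IN={} | OUT={f+f}

Merge at B3: IN[B3] = OUT[B0] ∩ OUT[B2] = {}
Applying B3's transfer function to that IN value gives OUT[B3] (row B3 above).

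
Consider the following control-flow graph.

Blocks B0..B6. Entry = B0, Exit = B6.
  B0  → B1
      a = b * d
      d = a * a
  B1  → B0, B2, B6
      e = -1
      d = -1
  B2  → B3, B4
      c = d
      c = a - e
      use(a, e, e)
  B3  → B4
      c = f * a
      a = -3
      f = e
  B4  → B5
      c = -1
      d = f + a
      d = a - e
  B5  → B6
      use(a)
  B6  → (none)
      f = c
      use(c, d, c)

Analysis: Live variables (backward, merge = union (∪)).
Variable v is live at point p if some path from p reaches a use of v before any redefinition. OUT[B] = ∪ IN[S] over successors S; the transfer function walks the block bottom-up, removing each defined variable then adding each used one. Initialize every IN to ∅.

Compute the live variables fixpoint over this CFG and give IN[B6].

Answer: {c, d}

Trace:
Per-block solution:
  B0:   IN={b, c, d, f}   OUT={a, b, c, f}
  B1:   IN={a, b, c, f}   OUT={a, b, c, d, e, f}
  B2:   IN={a, d, e, f}   OUT={a, e, f}
  B3:   IN={a, e, f}   OUT={a, e, f}
  B4:   IN={a, e, f}   OUT={a, c, d}
  B5:   IN={a, c, d}   OUT={c, d}
  B6:   IN={c, d}   OUT={}

B6 is the boundary node: OUT[B6] = {}
Applying B6's transfer function to that OUT value gives IN[B6] (row B6 above).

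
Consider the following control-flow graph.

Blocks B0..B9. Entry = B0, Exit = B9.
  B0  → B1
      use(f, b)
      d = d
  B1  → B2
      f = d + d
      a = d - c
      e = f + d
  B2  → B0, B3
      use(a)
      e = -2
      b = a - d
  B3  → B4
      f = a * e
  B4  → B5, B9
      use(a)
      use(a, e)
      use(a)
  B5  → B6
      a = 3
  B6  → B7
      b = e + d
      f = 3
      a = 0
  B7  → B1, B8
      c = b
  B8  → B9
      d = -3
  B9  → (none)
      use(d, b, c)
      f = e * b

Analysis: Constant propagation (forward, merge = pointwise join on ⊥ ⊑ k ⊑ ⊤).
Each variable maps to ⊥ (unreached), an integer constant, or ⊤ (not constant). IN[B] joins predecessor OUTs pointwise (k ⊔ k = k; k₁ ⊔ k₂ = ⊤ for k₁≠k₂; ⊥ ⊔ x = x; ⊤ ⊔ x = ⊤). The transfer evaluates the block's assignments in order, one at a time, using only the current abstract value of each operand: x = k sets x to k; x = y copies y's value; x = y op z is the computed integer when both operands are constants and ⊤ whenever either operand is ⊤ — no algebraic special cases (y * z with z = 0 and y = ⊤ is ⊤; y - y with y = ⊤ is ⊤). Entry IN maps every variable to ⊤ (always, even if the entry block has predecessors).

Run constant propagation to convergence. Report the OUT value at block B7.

Per-block solution:
  B0:  IN=(all ⊤)  OUT=(all ⊤)
  B1:  IN=(all ⊤)  OUT=(all ⊤)
  B2:  IN=(all ⊤)  OUT={e:-2; rest ⊤}
  B3:  IN={e:-2; rest ⊤}  OUT={e:-2; rest ⊤}
  B4:  IN={e:-2; rest ⊤}  OUT={e:-2; rest ⊤}
  B5:  IN={e:-2; rest ⊤}  OUT={a:3, e:-2; rest ⊤}
  B6:  IN={a:3, e:-2; rest ⊤}  OUT={a:0, e:-2, f:3; rest ⊤}
  B7:  IN={a:0, e:-2, f:3; rest ⊤}  OUT={a:0, e:-2, f:3; rest ⊤}
  B8:  IN={a:0, e:-2, f:3; rest ⊤}  OUT={a:0, d:-3, e:-2, f:3; rest ⊤}
  B9:  IN={e:-2; rest ⊤}  OUT={e:-2; rest ⊤}

Merge at B7: IN[B7] = OUT[B6] = {a: 0, b: ⊤, c: ⊤, d: ⊤, e: -2, f: 3}
Applying B7's transfer function to that IN value gives OUT[B7] (row B7 above).

Answer: {a: 0, b: ⊤, c: ⊤, d: ⊤, e: -2, f: 3}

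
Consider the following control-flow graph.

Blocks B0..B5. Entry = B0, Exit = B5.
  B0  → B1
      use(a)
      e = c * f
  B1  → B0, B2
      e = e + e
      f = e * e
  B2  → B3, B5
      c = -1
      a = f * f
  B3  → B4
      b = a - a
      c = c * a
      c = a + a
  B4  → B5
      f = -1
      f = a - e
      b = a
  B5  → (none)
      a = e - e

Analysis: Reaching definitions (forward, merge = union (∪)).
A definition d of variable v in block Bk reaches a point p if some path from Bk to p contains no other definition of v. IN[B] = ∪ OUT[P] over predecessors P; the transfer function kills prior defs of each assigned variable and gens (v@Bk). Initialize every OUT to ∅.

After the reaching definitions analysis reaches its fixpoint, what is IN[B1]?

Fixpoint table:
  B0: | IN={e@B1, f@B1} | OUT={e@B0, f@B1}
  B1: | IN={e@B0, f@B1} | OUT={e@B1, f@B1}
  B2: | IN={e@B1, f@B1} | OUT={a@B2, c@B2, e@B1, f@B1}
  B3: | IN={a@B2, c@B2, e@B1, f@B1} | OUT={a@B2, b@B3, c@B3, e@B1, f@B1}
  B4: | IN={a@B2, b@B3, c@B3, e@B1, f@B1} | OUT={a@B2, b@B4, c@B3, e@B1, f@B4}
  B5: | IN={a@B2, b@B4, c@B2, c@B3, e@B1, f@B1, f@B4} | OUT={a@B5, b@B4, c@B2, c@B3, e@B1, f@B1, f@B4}

Merge at B1: IN[B1] = OUT[B0] = {e@B0, f@B1}

Answer: {e@B0, f@B1}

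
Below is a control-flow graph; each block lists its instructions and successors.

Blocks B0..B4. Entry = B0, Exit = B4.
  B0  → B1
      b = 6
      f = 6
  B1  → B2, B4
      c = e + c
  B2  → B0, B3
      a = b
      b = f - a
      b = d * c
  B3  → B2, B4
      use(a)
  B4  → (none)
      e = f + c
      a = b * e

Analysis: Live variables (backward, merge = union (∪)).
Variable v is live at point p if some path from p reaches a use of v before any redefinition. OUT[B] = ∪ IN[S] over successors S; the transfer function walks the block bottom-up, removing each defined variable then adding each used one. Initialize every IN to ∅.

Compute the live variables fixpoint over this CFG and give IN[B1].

Answer: {b, c, d, e, f}

Derivation:
Converged values:
  B0:   IN={c, d, e}   OUT={b, c, d, e, f}
  B1:   IN={b, c, d, e, f}   OUT={b, c, d, e, f}
  B2:   IN={b, c, d, e, f}   OUT={a, b, c, d, e, f}
  B3:   IN={a, b, c, d, e, f}   OUT={b, c, d, e, f}
  B4:   IN={b, c, f}   OUT={}

Merge at B1: OUT[B1] = IN[B2] ⊔ IN[B4] = {b, c, d, e, f}
Applying B1's transfer function to that OUT value gives IN[B1] (row B1 above).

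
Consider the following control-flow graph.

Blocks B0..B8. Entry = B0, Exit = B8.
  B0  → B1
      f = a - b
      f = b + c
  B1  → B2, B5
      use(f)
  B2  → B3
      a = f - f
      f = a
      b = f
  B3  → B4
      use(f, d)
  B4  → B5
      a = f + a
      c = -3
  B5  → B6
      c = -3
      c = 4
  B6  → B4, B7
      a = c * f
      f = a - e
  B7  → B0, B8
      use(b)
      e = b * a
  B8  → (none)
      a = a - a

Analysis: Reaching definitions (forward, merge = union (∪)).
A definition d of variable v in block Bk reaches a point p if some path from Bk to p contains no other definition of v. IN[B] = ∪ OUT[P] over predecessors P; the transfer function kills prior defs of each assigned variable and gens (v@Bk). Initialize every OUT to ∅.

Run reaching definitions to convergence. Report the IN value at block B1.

Answer: {a@B6, b@B2, c@B5, e@B7, f@B0}

Derivation:
Per-block solution:
  B0:  IN={a@B6, b@B2, c@B5, e@B7, f@B6}  OUT={a@B6, b@B2, c@B5, e@B7, f@B0}
  B1:  IN={a@B6, b@B2, c@B5, e@B7, f@B0}  OUT={a@B6, b@B2, c@B5, e@B7, f@B0}
  B2:  IN={a@B6, b@B2, c@B5, e@B7, f@B0}  OUT={a@B2, b@B2, c@B5, e@B7, f@B2}
  B3:  IN={a@B2, b@B2, c@B5, e@B7, f@B2}  OUT={a@B2, b@B2, c@B5, e@B7, f@B2}
  B4:  IN={a@B2, a@B6, b@B2, c@B5, e@B7, f@B2, f@B6}  OUT={a@B4, b@B2, c@B4, e@B7, f@B2, f@B6}
  B5:  IN={a@B4, a@B6, b@B2, c@B4, c@B5, e@B7, f@B0, f@B2, f@B6}  OUT={a@B4, a@B6, b@B2, c@B5, e@B7, f@B0, f@B2, f@B6}
  B6:  IN={a@B4, a@B6, b@B2, c@B5, e@B7, f@B0, f@B2, f@B6}  OUT={a@B6, b@B2, c@B5, e@B7, f@B6}
  B7:  IN={a@B6, b@B2, c@B5, e@B7, f@B6}  OUT={a@B6, b@B2, c@B5, e@B7, f@B6}
  B8:  IN={a@B6, b@B2, c@B5, e@B7, f@B6}  OUT={a@B8, b@B2, c@B5, e@B7, f@B6}

Merge at B1: IN[B1] = OUT[B0] = {a@B6, b@B2, c@B5, e@B7, f@B0}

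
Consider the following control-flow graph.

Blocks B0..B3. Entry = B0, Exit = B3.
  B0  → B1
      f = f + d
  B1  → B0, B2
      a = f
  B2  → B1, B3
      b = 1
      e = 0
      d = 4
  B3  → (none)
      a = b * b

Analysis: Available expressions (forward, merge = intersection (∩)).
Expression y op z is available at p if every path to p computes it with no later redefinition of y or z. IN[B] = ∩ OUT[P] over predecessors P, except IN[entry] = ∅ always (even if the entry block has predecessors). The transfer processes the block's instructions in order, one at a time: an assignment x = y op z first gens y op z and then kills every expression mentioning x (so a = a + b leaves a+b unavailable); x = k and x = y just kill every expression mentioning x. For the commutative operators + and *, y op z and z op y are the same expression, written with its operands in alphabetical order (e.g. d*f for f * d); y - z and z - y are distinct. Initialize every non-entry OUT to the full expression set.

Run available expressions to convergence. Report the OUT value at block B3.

Converged values:
  B0:  IN={}  OUT={}
  B1:  IN={}  OUT={}
  B2:  IN={}  OUT={}
  B3:  IN={}  OUT={b*b}

Merge at B3: IN[B3] = OUT[B2] = {}
Applying B3's transfer function to that IN value gives OUT[B3] (row B3 above).

Answer: {b*b}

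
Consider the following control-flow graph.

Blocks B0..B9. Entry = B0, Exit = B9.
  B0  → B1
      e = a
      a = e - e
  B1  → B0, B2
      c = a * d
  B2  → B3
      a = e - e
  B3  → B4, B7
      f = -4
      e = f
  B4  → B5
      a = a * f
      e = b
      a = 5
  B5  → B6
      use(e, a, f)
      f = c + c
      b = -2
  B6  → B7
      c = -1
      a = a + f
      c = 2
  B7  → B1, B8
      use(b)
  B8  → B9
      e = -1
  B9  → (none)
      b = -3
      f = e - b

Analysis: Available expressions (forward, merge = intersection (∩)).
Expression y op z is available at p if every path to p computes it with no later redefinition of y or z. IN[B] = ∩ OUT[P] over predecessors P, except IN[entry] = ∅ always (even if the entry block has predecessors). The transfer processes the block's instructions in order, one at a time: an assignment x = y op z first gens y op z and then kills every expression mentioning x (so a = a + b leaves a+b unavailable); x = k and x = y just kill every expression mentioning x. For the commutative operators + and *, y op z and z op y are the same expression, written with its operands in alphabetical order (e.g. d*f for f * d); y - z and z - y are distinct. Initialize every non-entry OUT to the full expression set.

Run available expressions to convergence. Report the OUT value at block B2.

Fixpoint table:
  B0:  IN={}  OUT={e-e}
  B1:  IN={}  OUT={a*d}
  B2:  IN={a*d}  OUT={e-e}
  B3:  IN={e-e}  OUT={}
  B4:  IN={}  OUT={}
  B5:  IN={}  OUT={c+c}
  B6:  IN={c+c}  OUT={}
  B7:  IN={}  OUT={}
  B8:  IN={}  OUT={}
  B9:  IN={}  OUT={e-b}

Merge at B2: IN[B2] = OUT[B1] = {a*d}
Applying B2's transfer function to that IN value gives OUT[B2] (row B2 above).

Answer: {e-e}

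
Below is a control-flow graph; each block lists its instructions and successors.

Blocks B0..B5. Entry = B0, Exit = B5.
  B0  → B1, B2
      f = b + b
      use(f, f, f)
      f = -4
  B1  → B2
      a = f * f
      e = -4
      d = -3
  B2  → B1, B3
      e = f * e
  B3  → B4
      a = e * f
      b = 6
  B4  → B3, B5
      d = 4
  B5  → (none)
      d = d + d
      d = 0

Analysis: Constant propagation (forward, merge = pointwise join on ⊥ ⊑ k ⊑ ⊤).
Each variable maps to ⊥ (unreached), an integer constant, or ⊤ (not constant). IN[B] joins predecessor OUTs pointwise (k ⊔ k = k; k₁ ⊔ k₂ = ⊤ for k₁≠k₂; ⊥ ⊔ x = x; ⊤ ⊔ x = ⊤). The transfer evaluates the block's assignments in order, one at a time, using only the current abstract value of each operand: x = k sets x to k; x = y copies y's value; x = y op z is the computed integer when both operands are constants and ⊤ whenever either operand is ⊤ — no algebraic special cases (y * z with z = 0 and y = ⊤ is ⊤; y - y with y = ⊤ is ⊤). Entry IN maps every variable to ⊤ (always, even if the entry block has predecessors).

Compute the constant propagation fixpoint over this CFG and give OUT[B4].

Answer: {a: ⊤, b: 6, c: ⊤, d: 4, e: ⊤, f: -4}

Derivation:
Converged values:
  B0:  IN=(all ⊤)  OUT={f:-4; rest ⊤}
  B1:  IN={f:-4; rest ⊤}  OUT={a:16, d:-3, e:-4, f:-4; rest ⊤}
  B2:  IN={f:-4; rest ⊤}  OUT={f:-4; rest ⊤}
  B3:  IN={f:-4; rest ⊤}  OUT={b:6, f:-4; rest ⊤}
  B4:  IN={b:6, f:-4; rest ⊤}  OUT={b:6, d:4, f:-4; rest ⊤}
  B5:  IN={b:6, d:4, f:-4; rest ⊤}  OUT={b:6, d:0, f:-4; rest ⊤}

Merge at B4: IN[B4] = OUT[B3] = {a: ⊤, b: 6, c: ⊤, d: ⊤, e: ⊤, f: -4}
Applying B4's transfer function to that IN value gives OUT[B4] (row B4 above).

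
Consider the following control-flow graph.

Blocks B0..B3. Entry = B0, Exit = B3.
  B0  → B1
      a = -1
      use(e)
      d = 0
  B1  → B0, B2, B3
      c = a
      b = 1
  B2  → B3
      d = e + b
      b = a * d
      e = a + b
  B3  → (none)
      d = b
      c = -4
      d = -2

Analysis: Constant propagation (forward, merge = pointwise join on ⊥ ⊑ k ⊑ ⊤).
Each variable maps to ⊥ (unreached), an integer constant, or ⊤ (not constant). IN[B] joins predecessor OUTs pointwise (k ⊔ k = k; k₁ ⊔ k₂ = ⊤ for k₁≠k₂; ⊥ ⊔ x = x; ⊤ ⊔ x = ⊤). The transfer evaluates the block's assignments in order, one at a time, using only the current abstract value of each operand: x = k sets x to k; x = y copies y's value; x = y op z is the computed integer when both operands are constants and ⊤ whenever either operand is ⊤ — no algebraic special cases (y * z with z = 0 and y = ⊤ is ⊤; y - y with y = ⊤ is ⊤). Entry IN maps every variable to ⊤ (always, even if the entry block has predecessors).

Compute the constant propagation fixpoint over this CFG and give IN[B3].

Converged values:
  B0:   IN=(all ⊤)   OUT={a:-1, d:0; rest ⊤}
  B1:   IN={a:-1, d:0; rest ⊤}   OUT={a:-1, b:1, c:-1, d:0; rest ⊤}
  B2:   IN={a:-1, b:1, c:-1, d:0; rest ⊤}   OUT={a:-1, c:-1; rest ⊤}
  B3:   IN={a:-1, c:-1; rest ⊤}   OUT={a:-1, c:-4, d:-2; rest ⊤}

Merge at B3: IN[B3] = OUT[B1] ⊔ OUT[B2] = {a: -1, b: ⊤, c: -1, d: ⊤, e: ⊤, f: ⊤}

Answer: {a: -1, b: ⊤, c: -1, d: ⊤, e: ⊤, f: ⊤}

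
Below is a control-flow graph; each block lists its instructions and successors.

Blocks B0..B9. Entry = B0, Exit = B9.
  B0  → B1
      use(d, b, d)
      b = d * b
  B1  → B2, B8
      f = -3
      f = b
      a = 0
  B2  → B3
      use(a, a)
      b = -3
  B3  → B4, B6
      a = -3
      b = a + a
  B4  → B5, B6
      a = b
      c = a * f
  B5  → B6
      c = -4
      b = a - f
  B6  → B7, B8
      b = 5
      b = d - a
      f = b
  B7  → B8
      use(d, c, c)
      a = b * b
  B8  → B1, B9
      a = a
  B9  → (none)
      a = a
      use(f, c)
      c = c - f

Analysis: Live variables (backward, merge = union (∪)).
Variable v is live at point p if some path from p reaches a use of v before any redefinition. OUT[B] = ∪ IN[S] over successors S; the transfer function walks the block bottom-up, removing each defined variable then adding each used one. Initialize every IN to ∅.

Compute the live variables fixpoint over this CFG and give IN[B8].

Fixpoint table:
  B0:  IN={b, c, d}  OUT={b, c, d}
  B1:  IN={b, c, d}  OUT={a, b, c, d, f}
  B2:  IN={a, c, d, f}  OUT={c, d, f}
  B3:  IN={c, d, f}  OUT={a, b, c, d, f}
  B4:  IN={b, d, f}  OUT={a, c, d, f}
  B5:  IN={a, d, f}  OUT={a, c, d}
  B6:  IN={a, c, d}  OUT={a, b, c, d, f}
  B7:  IN={b, c, d, f}  OUT={a, b, c, d, f}
  B8:  IN={a, b, c, d, f}  OUT={a, b, c, d, f}
  B9:  IN={a, c, f}  OUT={}

Merge at B8: OUT[B8] = IN[B1] ⊔ IN[B9] = {a, b, c, d, f}
Applying B8's transfer function to that OUT value gives IN[B8] (row B8 above).

Answer: {a, b, c, d, f}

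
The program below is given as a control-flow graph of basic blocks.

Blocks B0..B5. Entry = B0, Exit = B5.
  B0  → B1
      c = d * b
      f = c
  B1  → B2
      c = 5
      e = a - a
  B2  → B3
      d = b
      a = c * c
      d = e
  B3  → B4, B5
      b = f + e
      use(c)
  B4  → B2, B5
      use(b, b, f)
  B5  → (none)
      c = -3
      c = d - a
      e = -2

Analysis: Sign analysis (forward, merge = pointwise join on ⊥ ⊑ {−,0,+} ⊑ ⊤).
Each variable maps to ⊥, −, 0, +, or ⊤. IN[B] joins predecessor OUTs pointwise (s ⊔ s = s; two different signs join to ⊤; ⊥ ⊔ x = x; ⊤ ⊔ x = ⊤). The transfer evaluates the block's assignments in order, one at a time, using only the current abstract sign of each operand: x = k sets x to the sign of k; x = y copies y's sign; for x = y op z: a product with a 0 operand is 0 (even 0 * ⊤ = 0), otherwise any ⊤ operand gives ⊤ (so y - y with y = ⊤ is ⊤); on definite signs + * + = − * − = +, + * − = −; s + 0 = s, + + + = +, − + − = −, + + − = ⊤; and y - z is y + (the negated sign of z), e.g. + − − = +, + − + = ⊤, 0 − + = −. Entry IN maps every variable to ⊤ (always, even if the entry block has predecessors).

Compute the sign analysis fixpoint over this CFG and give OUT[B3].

Answer: {a: +, b: ⊤, c: +, d: ⊤, e: ⊤, f: ⊤}

Derivation:
Fixpoint table:
  B0:  IN=(all ⊤)  OUT=(all ⊤)
  B1:  IN=(all ⊤)  OUT={c:+; rest ⊤}
  B2:  IN={c:+; rest ⊤}  OUT={a:+, c:+; rest ⊤}
  B3:  IN={a:+, c:+; rest ⊤}  OUT={a:+, c:+; rest ⊤}
  B4:  IN={a:+, c:+; rest ⊤}  OUT={a:+, c:+; rest ⊤}
  B5:  IN={a:+, c:+; rest ⊤}  OUT={a:+, e:-; rest ⊤}

Merge at B3: IN[B3] = OUT[B2] = {a: +, b: ⊤, c: +, d: ⊤, e: ⊤, f: ⊤}
Applying B3's transfer function to that IN value gives OUT[B3] (row B3 above).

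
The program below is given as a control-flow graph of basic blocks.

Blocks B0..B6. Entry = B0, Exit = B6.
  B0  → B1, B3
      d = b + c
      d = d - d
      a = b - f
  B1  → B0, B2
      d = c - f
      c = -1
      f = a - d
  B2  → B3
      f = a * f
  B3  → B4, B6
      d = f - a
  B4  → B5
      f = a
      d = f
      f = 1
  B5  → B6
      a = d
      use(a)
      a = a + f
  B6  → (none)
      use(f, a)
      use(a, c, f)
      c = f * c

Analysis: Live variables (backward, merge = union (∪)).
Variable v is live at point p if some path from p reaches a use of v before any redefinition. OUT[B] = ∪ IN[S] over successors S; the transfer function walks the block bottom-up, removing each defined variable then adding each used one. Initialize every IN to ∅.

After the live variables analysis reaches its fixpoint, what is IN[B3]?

Per-block solution:
  B0:   IN={b, c, f}   OUT={a, b, c, f}
  B1:   IN={a, b, c, f}   OUT={a, b, c, f}
  B2:   IN={a, c, f}   OUT={a, c, f}
  B3:   IN={a, c, f}   OUT={a, c, f}
  B4:   IN={a, c}   OUT={c, d, f}
  B5:   IN={c, d, f}   OUT={a, c, f}
  B6:   IN={a, c, f}   OUT={}

Merge at B3: OUT[B3] = IN[B4] ⊔ IN[B6] = {a, c, f}
Applying B3's transfer function to that OUT value gives IN[B3] (row B3 above).

Answer: {a, c, f}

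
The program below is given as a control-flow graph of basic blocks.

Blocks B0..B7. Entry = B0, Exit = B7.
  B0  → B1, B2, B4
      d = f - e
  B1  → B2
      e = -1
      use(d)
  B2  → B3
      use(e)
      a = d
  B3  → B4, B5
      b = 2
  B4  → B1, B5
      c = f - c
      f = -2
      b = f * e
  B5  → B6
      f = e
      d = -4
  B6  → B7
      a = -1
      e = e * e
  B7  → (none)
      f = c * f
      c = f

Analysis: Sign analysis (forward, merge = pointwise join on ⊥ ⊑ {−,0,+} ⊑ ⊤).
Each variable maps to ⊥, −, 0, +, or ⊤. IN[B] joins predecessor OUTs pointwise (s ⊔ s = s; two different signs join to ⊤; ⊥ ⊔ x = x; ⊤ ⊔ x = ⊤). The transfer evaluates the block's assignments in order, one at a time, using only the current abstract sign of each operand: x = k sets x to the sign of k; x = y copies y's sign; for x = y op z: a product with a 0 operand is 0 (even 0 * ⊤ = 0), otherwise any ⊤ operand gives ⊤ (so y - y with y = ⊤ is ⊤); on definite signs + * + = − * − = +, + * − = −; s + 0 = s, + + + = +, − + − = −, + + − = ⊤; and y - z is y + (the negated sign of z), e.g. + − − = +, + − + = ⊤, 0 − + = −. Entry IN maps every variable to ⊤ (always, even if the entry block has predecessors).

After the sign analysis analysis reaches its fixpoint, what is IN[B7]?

Per-block solution:
  B0: | IN=(all ⊤) | OUT=(all ⊤)
  B1: | IN=(all ⊤) | OUT={e:-; rest ⊤}
  B2: | IN=(all ⊤) | OUT=(all ⊤)
  B3: | IN=(all ⊤) | OUT={b:+; rest ⊤}
  B4: | IN=(all ⊤) | OUT={f:-; rest ⊤}
  B5: | IN=(all ⊤) | OUT={d:-; rest ⊤}
  B6: | IN={d:-; rest ⊤} | OUT={a:-, d:-; rest ⊤}
  B7: | IN={a:-, d:-; rest ⊤} | OUT={a:-, d:-; rest ⊤}

Merge at B7: IN[B7] = OUT[B6] = {a: -, b: ⊤, c: ⊤, d: -, e: ⊤, f: ⊤}

Answer: {a: -, b: ⊤, c: ⊤, d: -, e: ⊤, f: ⊤}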